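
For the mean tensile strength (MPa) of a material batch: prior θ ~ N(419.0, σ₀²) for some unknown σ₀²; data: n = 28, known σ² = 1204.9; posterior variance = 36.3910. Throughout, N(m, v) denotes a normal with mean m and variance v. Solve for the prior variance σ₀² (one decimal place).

σ₀² = 235.8

Posterior precision equals prior precision plus data precision: 1/σ_n² = 1/σ₀² + n/σ².
So 1/σ₀² = 1/36.3910 − 28/1204.9 = 0.027479 − 0.023238 = 0.004241.
Hence σ₀² = 1/0.004241 ≈ 235.8.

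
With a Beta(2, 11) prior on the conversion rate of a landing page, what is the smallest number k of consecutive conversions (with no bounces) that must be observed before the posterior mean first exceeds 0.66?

After k conversions and 0 bounces the posterior is Beta(2+k, 11), with mean (2+k)/(2+11+k).
Set (2+k)/(13+k) > 0.66 and solve: k > (0.66·13 − 2)/(1 − 0.66) = 19.353.
The smallest integer exceeding 19.353 is 20, and checking k=20: (22)/(33) = 0.6667 > 0.66.

k = 20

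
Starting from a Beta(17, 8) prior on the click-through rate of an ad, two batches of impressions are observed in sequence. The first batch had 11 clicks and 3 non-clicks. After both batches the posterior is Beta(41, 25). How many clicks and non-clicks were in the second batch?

13 clicks and 14 non-clicks

Because Beta–binomial updating is additive in the counts, the combined data contributed (α_post−α_prior, β_post−β_prior) successes and failures.
Total across both batches: 41−17=24 clicks, 25−8=17 non-clicks.
Subtract the first batch: 24−11=13 clicks and 17−3=14 non-clicks.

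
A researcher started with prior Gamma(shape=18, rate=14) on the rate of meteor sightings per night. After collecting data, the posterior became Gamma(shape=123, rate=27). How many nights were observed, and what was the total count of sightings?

n = 13 nights with total 105 sightings

A Gamma(α, β) prior (rate parametrization) on a Poisson rate with n observations summing to S gives posterior Gamma(α+S, β+n).
Matching: Σxᵢ = 123 − 18 = 105 and n = 27 − 14 = 13.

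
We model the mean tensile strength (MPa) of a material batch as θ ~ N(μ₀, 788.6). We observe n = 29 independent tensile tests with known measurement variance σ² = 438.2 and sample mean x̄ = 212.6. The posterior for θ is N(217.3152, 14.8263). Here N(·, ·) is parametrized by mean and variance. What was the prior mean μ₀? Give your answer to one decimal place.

μ₀ = 463.4

The posterior mean is a precision-weighted average: μ_n = (τ₀μ₀ + τ_data·x̄)/(τ₀+τ_data), with τ₀=1/σ₀² and τ_data=n/σ².
Here τ₀ = 1/788.6 = 0.001268 and τ_data = 29/438.2 = 0.066180, so τ_n = 0.067448.
Rearranging for μ₀: μ₀ = (μ_n·τ_n − τ_data·x̄)/τ₀ = (217.3152·0.067448 − 0.066180·212.6) / 0.001268 = 0.587608/0.001268 ≈ 463.4.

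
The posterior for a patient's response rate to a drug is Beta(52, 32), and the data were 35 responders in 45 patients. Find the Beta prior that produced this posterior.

Under Beta–binomial conjugacy the posterior parameters are (α+s, β+f).
So α = 52 − 35 = 17 and β = 32 − 10 = 22.

Beta(17, 22)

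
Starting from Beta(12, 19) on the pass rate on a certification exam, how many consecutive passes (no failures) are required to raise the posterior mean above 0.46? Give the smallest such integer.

After k passes and 0 failures the posterior is Beta(12+k, 19), with mean (12+k)/(12+19+k).
Set (12+k)/(31+k) > 0.46 and solve: k > (0.46·31 − 12)/(1 − 0.46) = 4.185.
The smallest integer exceeding 4.185 is 5.

k = 5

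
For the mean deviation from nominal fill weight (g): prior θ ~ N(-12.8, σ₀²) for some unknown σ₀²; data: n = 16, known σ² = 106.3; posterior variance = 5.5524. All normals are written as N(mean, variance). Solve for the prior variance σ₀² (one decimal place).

Posterior precision equals prior precision plus data precision: 1/σ_n² = 1/σ₀² + n/σ².
So 1/σ₀² = 1/5.5524 − 16/106.3 = 0.180102 − 0.150517 = 0.029585.
Hence σ₀² = 1/0.029585 ≈ 33.8.

σ₀² = 33.8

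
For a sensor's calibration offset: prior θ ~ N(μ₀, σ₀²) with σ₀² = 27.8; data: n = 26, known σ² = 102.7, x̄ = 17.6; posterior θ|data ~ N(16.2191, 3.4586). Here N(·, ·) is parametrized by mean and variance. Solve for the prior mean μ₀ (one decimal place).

μ₀ = 6.5

The posterior mean is a precision-weighted average: μ_n = (τ₀μ₀ + τ_data·x̄)/(τ₀+τ_data), with τ₀=1/σ₀² and τ_data=n/σ².
Here τ₀ = 1/27.8 = 0.035971 and τ_data = 26/102.7 = 0.253165, so τ_n = 0.289136.
Rearranging for μ₀: μ₀ = (μ_n·τ_n − τ_data·x̄)/τ₀ = (16.2191·0.289136 − 0.253165·17.6) / 0.035971 = 0.233822/0.035971 ≈ 6.5.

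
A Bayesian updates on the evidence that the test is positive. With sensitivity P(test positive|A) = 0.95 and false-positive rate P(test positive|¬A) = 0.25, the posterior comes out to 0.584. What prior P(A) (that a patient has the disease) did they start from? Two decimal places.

P(A) = 0.27

Bayes' rule in odds form gives O(A|E) = O(A)·[P(E|A)/P(E|¬A)], hence O(A) = O(A|E)/LR.
Posterior odds = 0.584/(1−0.584) = 1.4038. LR = 0.95/0.25 = 3.8000.
Prior odds = 1.4038/3.8000 = 0.3694, so P(A) = 0.3694/(1+0.3694) ≈ 0.27.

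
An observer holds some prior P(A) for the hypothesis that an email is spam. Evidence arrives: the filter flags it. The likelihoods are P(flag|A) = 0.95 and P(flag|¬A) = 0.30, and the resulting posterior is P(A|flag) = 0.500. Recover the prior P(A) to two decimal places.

P(A) = 0.24

Bayes' rule in odds form gives O(A|E) = O(A)·[P(E|A)/P(E|¬A)], hence O(A) = O(A|E)/LR.
Posterior odds = 0.500/(1−0.500) = 1.0000. LR = 0.95/0.30 = 3.1667.
Prior odds = 1.0000/3.1667 = 0.3158, so P(A) = 0.3158/(1+0.3158) ≈ 0.24.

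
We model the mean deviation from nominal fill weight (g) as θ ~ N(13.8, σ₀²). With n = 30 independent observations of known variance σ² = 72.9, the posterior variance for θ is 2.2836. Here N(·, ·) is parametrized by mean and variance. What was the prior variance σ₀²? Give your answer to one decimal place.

For the Normal–Normal model with known σ², precisions add: τ_n = τ₀ + n/σ².
So 1/σ₀² = 1/2.2836 − 30/72.9 = 0.437905 − 0.411523 = 0.026382.
Hence σ₀² = 1/0.026382 ≈ 37.9.

σ₀² = 37.9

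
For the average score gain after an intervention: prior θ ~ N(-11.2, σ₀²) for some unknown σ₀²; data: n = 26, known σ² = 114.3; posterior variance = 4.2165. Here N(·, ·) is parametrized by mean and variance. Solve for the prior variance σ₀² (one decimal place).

σ₀² = 103.2

For the Normal–Normal model with known σ², precisions add: τ_n = τ₀ + n/σ².
So 1/σ₀² = 1/4.2165 − 26/114.3 = 0.237164 − 0.227472 = 0.009692.
Hence σ₀² = 1/0.009692 ≈ 103.2.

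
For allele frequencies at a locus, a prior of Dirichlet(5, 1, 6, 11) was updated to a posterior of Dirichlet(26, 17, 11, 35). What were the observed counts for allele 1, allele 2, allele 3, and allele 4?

For a Dirichlet(α) prior with multinomial counts c, the posterior is Dirichlet(α + c) componentwise.
Counts are posterior − prior componentwise: 26−5=21, 17−1=16, 11−6=5, 35−11=24.

counts (21, 16, 5, 24)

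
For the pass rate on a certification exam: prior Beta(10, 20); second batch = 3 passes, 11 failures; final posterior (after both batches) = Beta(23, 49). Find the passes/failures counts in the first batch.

10 passes and 18 failures

Sequential conjugate updates are equivalent to a single update on the pooled data, so total successes = posterior α − prior α and total failures = posterior β − prior β.
Total across both batches: 23−10=13 passes, 49−20=29 failures.
Subtract the second batch: 13−3=10 passes and 29−11=18 failures.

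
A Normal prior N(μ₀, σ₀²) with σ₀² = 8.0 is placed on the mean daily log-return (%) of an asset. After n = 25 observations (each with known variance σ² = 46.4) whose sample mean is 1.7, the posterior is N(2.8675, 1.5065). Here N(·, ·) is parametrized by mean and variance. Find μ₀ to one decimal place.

The posterior mean is a precision-weighted average: μ_n = (τ₀μ₀ + τ_data·x̄)/(τ₀+τ_data), with τ₀=1/σ₀² and τ_data=n/σ².
Here τ₀ = 1/8.0 = 0.125000 and τ_data = 25/46.4 = 0.538793, so τ_n = 0.663793.
Rearranging for μ₀: μ₀ = (μ_n·τ_n − τ_data·x̄)/τ₀ = (2.8675·0.663793 − 0.538793·1.7) / 0.125000 = 0.987478/0.125000 ≈ 7.9.

μ₀ = 7.9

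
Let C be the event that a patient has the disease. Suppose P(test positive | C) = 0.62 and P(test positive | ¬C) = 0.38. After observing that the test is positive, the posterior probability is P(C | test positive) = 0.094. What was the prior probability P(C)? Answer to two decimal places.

P(C) = 0.06

In odds form, posterior odds = prior odds × likelihood ratio, so prior odds = posterior odds ÷ LR.
Posterior odds = 0.094/(1−0.094) = 0.1038. LR = 0.62/0.38 = 1.6316.
Prior odds = 0.1038/1.6316 = 0.0636, so P(C) = 0.0636/(1+0.0636) ≈ 0.06.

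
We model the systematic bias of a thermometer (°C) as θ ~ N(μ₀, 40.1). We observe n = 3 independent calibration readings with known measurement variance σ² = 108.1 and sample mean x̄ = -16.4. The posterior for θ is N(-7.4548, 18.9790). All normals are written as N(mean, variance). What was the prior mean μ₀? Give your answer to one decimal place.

μ₀ = 2.5

The posterior mean is a precision-weighted average: μ_n = (τ₀μ₀ + τ_data·x̄)/(τ₀+τ_data), with τ₀=1/σ₀² and τ_data=n/σ².
Here τ₀ = 1/40.1 = 0.024938 and τ_data = 3/108.1 = 0.027752, so τ_n = 0.052690.
Rearranging for μ₀: μ₀ = (μ_n·τ_n − τ_data·x̄)/τ₀ = (-7.4548·0.052690 − 0.027752·-16.4) / 0.024938 = 0.062339/0.024938 ≈ 2.5.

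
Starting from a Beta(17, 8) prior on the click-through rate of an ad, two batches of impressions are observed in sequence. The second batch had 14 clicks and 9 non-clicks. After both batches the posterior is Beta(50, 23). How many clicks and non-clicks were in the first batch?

19 clicks and 6 non-clicks

Sequential conjugate updates are equivalent to a single update on the pooled data, so total successes = posterior α − prior α and total failures = posterior β − prior β.
Total across both batches: 50−17=33 clicks, 23−8=15 non-clicks.
Subtract the second batch: 33−14=19 clicks and 15−9=6 non-clicks.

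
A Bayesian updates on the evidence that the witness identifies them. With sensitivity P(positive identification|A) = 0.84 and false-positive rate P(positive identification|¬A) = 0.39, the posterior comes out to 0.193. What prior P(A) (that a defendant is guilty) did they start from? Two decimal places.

P(A) = 0.10

Bayes' rule in odds form gives O(A|E) = O(A)·[P(E|A)/P(E|¬A)], hence O(A) = O(A|E)/LR.
Posterior odds = 0.193/(1−0.193) = 0.2392. LR = 0.84/0.39 = 2.1538.
Prior odds = 0.2392/2.1538 = 0.1111, so P(A) = 0.1111/(1+0.1111) ≈ 0.10.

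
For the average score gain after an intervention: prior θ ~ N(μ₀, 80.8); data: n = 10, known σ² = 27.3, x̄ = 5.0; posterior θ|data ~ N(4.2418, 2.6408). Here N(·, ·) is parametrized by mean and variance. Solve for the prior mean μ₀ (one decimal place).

μ₀ = -18.2

With known observation variance, the Normal–Normal posterior has precision τ_n = τ₀ + n/σ² and mean μ_n = (τ₀μ₀ + (n/σ²)x̄)/τ_n.
Here τ₀ = 1/80.8 = 0.012376 and τ_data = 10/27.3 = 0.366300, so τ_n = 0.378676.
Rearranging for μ₀: μ₀ = (μ_n·τ_n − τ_data·x̄)/τ₀ = (4.2418·0.378676 − 0.366300·5.0) / 0.012376 = -0.225232/0.012376 ≈ -18.2.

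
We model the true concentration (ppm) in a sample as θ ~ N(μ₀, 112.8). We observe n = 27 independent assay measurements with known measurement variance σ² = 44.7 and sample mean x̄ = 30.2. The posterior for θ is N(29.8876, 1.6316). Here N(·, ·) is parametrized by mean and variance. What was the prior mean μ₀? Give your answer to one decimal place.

μ₀ = 8.6

The posterior mean is a precision-weighted average: μ_n = (τ₀μ₀ + τ_data·x̄)/(τ₀+τ_data), with τ₀=1/σ₀² and τ_data=n/σ².
Here τ₀ = 1/112.8 = 0.008865 and τ_data = 27/44.7 = 0.604027, so τ_n = 0.612892.
Rearranging for μ₀: μ₀ = (μ_n·τ_n − τ_data·x̄)/τ₀ = (29.8876·0.612892 − 0.604027·30.2) / 0.008865 = 0.076256/0.008865 ≈ 8.6.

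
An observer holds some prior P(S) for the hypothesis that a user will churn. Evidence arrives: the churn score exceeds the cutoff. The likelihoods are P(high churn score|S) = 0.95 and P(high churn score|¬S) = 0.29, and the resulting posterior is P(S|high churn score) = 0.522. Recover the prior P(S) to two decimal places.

P(S) = 0.25

Bayes' rule in odds form gives O(S|E) = O(S)·[P(E|S)/P(E|¬S)], hence O(S) = O(S|E)/LR.
Posterior odds = 0.522/(1−0.522) = 1.0921. LR = 0.95/0.29 = 3.2759.
Prior odds = 1.0921/3.2759 = 0.3334, so P(S) = 0.3334/(1+0.3334) ≈ 0.25.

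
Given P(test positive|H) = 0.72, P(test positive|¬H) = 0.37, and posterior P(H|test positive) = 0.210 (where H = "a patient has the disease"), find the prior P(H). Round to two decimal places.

Bayes' rule in odds form gives O(H|E) = O(H)·[P(E|H)/P(E|¬H)], hence O(H) = O(H|E)/LR.
Posterior odds = 0.210/(1−0.210) = 0.2658. LR = 0.72/0.37 = 1.9459.
Prior odds = 0.2658/1.9459 = 0.1366, so P(H) = 0.1366/(1+0.1366) ≈ 0.12.

P(H) = 0.12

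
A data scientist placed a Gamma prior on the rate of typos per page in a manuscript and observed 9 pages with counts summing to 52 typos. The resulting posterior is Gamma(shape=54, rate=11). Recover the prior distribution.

A Gamma(α, β) prior (rate parametrization) on a Poisson rate with n observations summing to S gives posterior Gamma(α+S, β+n).
So α = 54 − 52 = 2 and β = 11 − 9 = 2.

Gamma(shape=2, rate=2)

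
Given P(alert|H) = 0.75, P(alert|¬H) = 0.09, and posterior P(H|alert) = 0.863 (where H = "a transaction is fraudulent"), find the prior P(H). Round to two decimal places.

P(H) = 0.43

In odds form, posterior odds = prior odds × likelihood ratio, so prior odds = posterior odds ÷ LR.
Posterior odds = 0.863/(1−0.863) = 6.2993. LR = 0.75/0.09 = 8.3333.
Prior odds = 6.2993/8.3333 = 0.7559, so P(H) = 0.7559/(1+0.7559) ≈ 0.43.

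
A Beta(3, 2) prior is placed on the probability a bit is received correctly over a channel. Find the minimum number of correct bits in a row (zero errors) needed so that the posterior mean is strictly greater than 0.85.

k = 9

After k correct bits and 0 errors the posterior is Beta(3+k, 2), with mean (3+k)/(3+2+k).
Set (3+k)/(5+k) > 0.85 and solve: k > (0.85·5 − 3)/(1 − 0.85) = 8.333.
The smallest integer exceeding 8.333 is 9, and checking k=9: (12)/(14) = 0.8571 > 0.85.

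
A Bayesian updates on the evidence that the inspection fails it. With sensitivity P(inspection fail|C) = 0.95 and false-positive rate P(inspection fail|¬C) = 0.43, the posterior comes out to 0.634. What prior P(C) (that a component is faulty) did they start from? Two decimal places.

P(C) = 0.44

In odds form, posterior odds = prior odds × likelihood ratio, so prior odds = posterior odds ÷ LR.
Posterior odds = 0.634/(1−0.634) = 1.7322. LR = 0.95/0.43 = 2.2093.
Prior odds = 1.7322/2.2093 = 0.7840, so P(C) = 0.7840/(1+0.7840) ≈ 0.44.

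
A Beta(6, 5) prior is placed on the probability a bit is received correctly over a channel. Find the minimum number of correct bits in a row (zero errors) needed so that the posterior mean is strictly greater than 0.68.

After k correct bits and 0 errors the posterior is Beta(6+k, 5), with mean (6+k)/(6+5+k).
Set (6+k)/(11+k) > 0.68 and solve: k > (0.68·11 − 6)/(1 − 0.68) = 4.625.
The smallest integer exceeding 4.625 is 5.

k = 5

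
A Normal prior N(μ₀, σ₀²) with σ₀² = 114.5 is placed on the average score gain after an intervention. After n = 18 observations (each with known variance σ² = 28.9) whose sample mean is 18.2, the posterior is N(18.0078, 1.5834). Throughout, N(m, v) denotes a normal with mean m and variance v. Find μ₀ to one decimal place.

The posterior mean is a precision-weighted average: μ_n = (τ₀μ₀ + τ_data·x̄)/(τ₀+τ_data), with τ₀=1/σ₀² and τ_data=n/σ².
Here τ₀ = 1/114.5 = 0.008734 and τ_data = 18/28.9 = 0.622837, so τ_n = 0.631571.
Rearranging for μ₀: μ₀ = (μ_n·τ_n − τ_data·x̄)/τ₀ = (18.0078·0.631571 − 0.622837·18.2) / 0.008734 = 0.037571/0.008734 ≈ 4.3.

μ₀ = 4.3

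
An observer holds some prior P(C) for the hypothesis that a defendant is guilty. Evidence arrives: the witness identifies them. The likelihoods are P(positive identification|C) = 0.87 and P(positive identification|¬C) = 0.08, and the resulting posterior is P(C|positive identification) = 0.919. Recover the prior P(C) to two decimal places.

P(C) = 0.51

In odds form, posterior odds = prior odds × likelihood ratio, so prior odds = posterior odds ÷ LR.
Posterior odds = 0.919/(1−0.919) = 11.3457. LR = 0.87/0.08 = 10.8750.
Prior odds = 11.3457/10.8750 = 1.0433, so P(C) = 1.0433/(1+1.0433) ≈ 0.51.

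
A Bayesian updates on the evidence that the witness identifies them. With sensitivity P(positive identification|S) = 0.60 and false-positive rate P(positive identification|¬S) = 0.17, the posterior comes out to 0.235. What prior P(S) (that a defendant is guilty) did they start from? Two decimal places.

P(S) = 0.08

Bayes' rule in odds form gives O(S|E) = O(S)·[P(E|S)/P(E|¬S)], hence O(S) = O(S|E)/LR.
Posterior odds = 0.235/(1−0.235) = 0.3072. LR = 0.60/0.17 = 3.5294.
Prior odds = 0.3072/3.5294 = 0.0870, so P(S) = 0.0870/(1+0.0870) ≈ 0.08.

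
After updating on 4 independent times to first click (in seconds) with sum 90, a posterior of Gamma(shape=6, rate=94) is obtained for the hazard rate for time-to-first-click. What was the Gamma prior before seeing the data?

Gamma–exponential conjugacy: posterior shape = α + n, posterior rate = β + Σtᵢ.
So α = 6 − 4 = 2 and β = 94 − 90 = 4.

Gamma(shape=2, rate=4)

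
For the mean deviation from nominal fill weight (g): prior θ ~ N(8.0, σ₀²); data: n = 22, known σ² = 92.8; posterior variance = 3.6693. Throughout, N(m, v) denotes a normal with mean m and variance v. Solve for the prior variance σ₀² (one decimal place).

σ₀² = 28.2

For the Normal–Normal model with known σ², precisions add: τ_n = τ₀ + n/σ².
So 1/σ₀² = 1/3.6693 − 22/92.8 = 0.272532 − 0.237069 = 0.035463.
Hence σ₀² = 1/0.035463 ≈ 28.2.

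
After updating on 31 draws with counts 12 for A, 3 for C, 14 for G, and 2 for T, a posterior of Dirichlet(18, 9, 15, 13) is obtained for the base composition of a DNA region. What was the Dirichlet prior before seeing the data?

For a Dirichlet(α) prior with multinomial counts c, the posterior is Dirichlet(α + c) componentwise.
Subtract each count from the matching posterior parameter: 18−12=6, 9−3=6, 15−14=1, 13−2=11.

Dirichlet(6, 6, 1, 11)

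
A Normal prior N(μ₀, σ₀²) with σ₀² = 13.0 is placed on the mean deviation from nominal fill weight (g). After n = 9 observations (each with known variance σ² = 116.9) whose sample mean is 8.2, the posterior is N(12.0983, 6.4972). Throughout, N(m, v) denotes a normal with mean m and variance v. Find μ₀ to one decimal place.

With known observation variance, the Normal–Normal posterior has precision τ_n = τ₀ + n/σ² and mean μ_n = (τ₀μ₀ + (n/σ²)x̄)/τ_n.
Here τ₀ = 1/13.0 = 0.076923 and τ_data = 9/116.9 = 0.076989, so τ_n = 0.153912.
Rearranging for μ₀: μ₀ = (μ_n·τ_n − τ_data·x̄)/τ₀ = (12.0983·0.153912 − 0.076989·8.2) / 0.076923 = 1.230764/0.076923 ≈ 16.0.

μ₀ = 16.0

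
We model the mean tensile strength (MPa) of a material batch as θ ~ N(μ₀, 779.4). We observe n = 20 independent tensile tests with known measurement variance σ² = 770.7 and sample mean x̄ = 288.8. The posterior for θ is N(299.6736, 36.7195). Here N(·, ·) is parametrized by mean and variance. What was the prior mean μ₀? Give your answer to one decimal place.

μ₀ = 519.6

With known observation variance, the Normal–Normal posterior has precision τ_n = τ₀ + n/σ² and mean μ_n = (τ₀μ₀ + (n/σ²)x̄)/τ_n.
Here τ₀ = 1/779.4 = 0.001283 and τ_data = 20/770.7 = 0.025950, so τ_n = 0.027233.
Rearranging for μ₀: μ₀ = (μ_n·τ_n − τ_data·x̄)/τ₀ = (299.6736·0.027233 − 0.025950·288.8) / 0.001283 = 0.666651/0.001283 ≈ 519.6.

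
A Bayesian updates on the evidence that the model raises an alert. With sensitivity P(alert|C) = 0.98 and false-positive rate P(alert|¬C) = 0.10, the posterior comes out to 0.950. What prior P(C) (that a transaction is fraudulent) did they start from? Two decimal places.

P(C) = 0.66

Bayes' rule in odds form gives O(C|E) = O(C)·[P(E|C)/P(E|¬C)], hence O(C) = O(C|E)/LR.
Posterior odds = 0.950/(1−0.950) = 19.0000. LR = 0.98/0.10 = 9.8000.
Prior odds = 19.0000/9.8000 = 1.9388, so P(C) = 1.9388/(1+1.9388) ≈ 0.66.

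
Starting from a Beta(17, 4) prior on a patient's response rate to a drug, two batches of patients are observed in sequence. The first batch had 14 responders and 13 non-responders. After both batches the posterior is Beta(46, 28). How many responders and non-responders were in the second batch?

15 responders and 11 non-responders

Because Beta–binomial updating is additive in the counts, the combined data contributed (α_post−α_prior, β_post−β_prior) successes and failures.
Total across both batches: 46−17=29 responders, 28−4=24 non-responders.
Subtract the first batch: 29−14=15 responders and 24−13=11 non-responders.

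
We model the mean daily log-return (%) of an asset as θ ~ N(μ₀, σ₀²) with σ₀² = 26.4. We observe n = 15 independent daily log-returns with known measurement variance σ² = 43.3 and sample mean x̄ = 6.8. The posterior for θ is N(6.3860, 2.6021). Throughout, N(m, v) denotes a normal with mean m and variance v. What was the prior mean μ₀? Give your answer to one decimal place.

μ₀ = 2.6

The posterior mean is a precision-weighted average: μ_n = (τ₀μ₀ + τ_data·x̄)/(τ₀+τ_data), with τ₀=1/σ₀² and τ_data=n/σ².
Here τ₀ = 1/26.4 = 0.037879 and τ_data = 15/43.3 = 0.346420, so τ_n = 0.384299.
Rearranging for μ₀: μ₀ = (μ_n·τ_n − τ_data·x̄)/τ₀ = (6.3860·0.384299 − 0.346420·6.8) / 0.037879 = 0.098477/0.037879 ≈ 2.6.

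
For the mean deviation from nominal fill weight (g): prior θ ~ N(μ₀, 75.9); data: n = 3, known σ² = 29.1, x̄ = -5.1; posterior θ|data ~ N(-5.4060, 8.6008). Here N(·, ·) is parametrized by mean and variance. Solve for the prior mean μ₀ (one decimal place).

μ₀ = -7.8

With known observation variance, the Normal–Normal posterior has precision τ_n = τ₀ + n/σ² and mean μ_n = (τ₀μ₀ + (n/σ²)x̄)/τ_n.
Here τ₀ = 1/75.9 = 0.013175 and τ_data = 3/29.1 = 0.103093, so τ_n = 0.116268.
Rearranging for μ₀: μ₀ = (μ_n·τ_n − τ_data·x̄)/τ₀ = (-5.4060·0.116268 − 0.103093·-5.1) / 0.013175 = -0.102771/0.013175 ≈ -7.8.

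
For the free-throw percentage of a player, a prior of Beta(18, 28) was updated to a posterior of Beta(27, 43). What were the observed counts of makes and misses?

9 makes and 15 misses

Under Beta–binomial conjugacy the posterior parameters are (α+s, β+f).
So s = 27 − 18 = 9 and f = 43 − 28 = 15.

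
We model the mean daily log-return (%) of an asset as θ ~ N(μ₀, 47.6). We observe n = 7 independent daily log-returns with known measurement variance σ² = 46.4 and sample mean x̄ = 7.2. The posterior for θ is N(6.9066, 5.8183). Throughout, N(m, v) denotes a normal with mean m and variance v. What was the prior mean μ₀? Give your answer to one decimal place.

μ₀ = 4.8

The posterior mean is a precision-weighted average: μ_n = (τ₀μ₀ + τ_data·x̄)/(τ₀+τ_data), with τ₀=1/σ₀² and τ_data=n/σ².
Here τ₀ = 1/47.6 = 0.021008 and τ_data = 7/46.4 = 0.150862, so τ_n = 0.171870.
Rearranging for μ₀: μ₀ = (μ_n·τ_n − τ_data·x̄)/τ₀ = (6.9066·0.171870 − 0.150862·7.2) / 0.021008 = 0.100831/0.021008 ≈ 4.8.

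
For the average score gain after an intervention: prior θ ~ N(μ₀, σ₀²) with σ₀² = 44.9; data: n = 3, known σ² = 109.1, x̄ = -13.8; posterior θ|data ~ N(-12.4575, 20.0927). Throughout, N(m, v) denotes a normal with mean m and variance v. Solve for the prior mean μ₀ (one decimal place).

μ₀ = -10.8

With known observation variance, the Normal–Normal posterior has precision τ_n = τ₀ + n/σ² and mean μ_n = (τ₀μ₀ + (n/σ²)x̄)/τ_n.
Here τ₀ = 1/44.9 = 0.022272 and τ_data = 3/109.1 = 0.027498, so τ_n = 0.049770.
Rearranging for μ₀: μ₀ = (μ_n·τ_n − τ_data·x̄)/τ₀ = (-12.4575·0.049770 − 0.027498·-13.8) / 0.022272 = -0.240537/0.022272 ≈ -10.8.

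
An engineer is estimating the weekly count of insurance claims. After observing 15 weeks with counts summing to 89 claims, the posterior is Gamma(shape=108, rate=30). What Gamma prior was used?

Gamma(shape=19, rate=15)

A Gamma(α, β) prior (rate parametrization) on a Poisson rate with n observations summing to S gives posterior Gamma(α+S, β+n).
So α = 108 − 89 = 19 and β = 30 − 15 = 15.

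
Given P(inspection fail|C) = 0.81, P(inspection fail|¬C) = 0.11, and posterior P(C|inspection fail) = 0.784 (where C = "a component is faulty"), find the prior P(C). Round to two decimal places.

P(C) = 0.33

Bayes' rule in odds form gives O(C|E) = O(C)·[P(E|C)/P(E|¬C)], hence O(C) = O(C|E)/LR.
Posterior odds = 0.784/(1−0.784) = 3.6296. LR = 0.81/0.11 = 7.3636.
Prior odds = 3.6296/7.3636 = 0.4929, so P(C) = 0.4929/(1+0.4929) ≈ 0.33.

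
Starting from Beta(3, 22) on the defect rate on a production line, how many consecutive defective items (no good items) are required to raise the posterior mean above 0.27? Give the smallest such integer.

k = 6

After k defective items and 0 good items the posterior is Beta(3+k, 22), with mean (3+k)/(3+22+k).
Set (3+k)/(25+k) > 0.27 and solve: k > (0.27·25 − 3)/(1 − 0.27) = 5.137.
The smallest integer exceeding 5.137 is 6.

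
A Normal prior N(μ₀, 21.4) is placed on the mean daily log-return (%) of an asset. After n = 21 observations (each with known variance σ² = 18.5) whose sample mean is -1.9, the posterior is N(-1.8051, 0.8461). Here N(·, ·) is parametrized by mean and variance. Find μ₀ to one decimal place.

The posterior mean is a precision-weighted average: μ_n = (τ₀μ₀ + τ_data·x̄)/(τ₀+τ_data), with τ₀=1/σ₀² and τ_data=n/σ².
Here τ₀ = 1/21.4 = 0.046729 and τ_data = 21/18.5 = 1.135135, so τ_n = 1.181864.
Rearranging for μ₀: μ₀ = (μ_n·τ_n − τ_data·x̄)/τ₀ = (-1.8051·1.181864 − 1.135135·-1.9) / 0.046729 = 0.023374/0.046729 ≈ 0.5.

μ₀ = 0.5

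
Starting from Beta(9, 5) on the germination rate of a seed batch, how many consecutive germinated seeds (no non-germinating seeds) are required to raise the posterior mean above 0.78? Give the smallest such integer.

k = 9

After k germinated seeds and 0 non-germinating seeds the posterior is Beta(9+k, 5), with mean (9+k)/(9+5+k).
Set (9+k)/(14+k) > 0.78 and solve: k > (0.78·14 − 9)/(1 − 0.78) = 8.727.
The smallest integer exceeding 8.727 is 9, and checking k=9: (18)/(23) = 0.7826 > 0.78.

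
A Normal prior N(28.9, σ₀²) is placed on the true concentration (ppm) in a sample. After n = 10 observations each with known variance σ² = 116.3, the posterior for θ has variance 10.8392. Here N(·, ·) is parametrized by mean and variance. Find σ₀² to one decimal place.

For the Normal–Normal model with known σ², precisions add: τ_n = τ₀ + n/σ².
So 1/σ₀² = 1/10.8392 − 10/116.3 = 0.092258 − 0.085985 = 0.006273.
Hence σ₀² = 1/0.006273 ≈ 159.4.

σ₀² = 159.4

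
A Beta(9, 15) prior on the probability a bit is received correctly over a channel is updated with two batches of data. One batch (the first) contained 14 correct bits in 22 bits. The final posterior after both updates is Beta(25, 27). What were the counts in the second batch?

2 correct bits and 4 errors

Because Beta–binomial updating is additive in the counts, the combined data contributed (α_post−α_prior, β_post−β_prior) successes and failures.
Total across both batches: 25−9=16 correct bits, 27−15=12 errors.
Subtract the first batch: 16−14=2 correct bits and 12−8=4 errors.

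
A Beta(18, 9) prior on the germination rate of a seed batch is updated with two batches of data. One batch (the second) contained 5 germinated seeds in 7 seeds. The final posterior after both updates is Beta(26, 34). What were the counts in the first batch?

3 germinated seeds and 23 non-germinating seeds

Because Beta–binomial updating is additive in the counts, the combined data contributed (α_post−α_prior, β_post−β_prior) successes and failures.
Total across both batches: 26−18=8 germinated seeds, 34−9=25 non-germinating seeds.
Subtract the second batch: 8−5=3 germinated seeds and 25−2=23 non-germinating seeds.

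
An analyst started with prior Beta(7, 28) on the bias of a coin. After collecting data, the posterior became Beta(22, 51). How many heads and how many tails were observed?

Under Beta–binomial conjugacy the posterior parameters are (α+s, β+f).
Match parameters: s=22−7=15, f=51−28=23.

15 heads and 23 tails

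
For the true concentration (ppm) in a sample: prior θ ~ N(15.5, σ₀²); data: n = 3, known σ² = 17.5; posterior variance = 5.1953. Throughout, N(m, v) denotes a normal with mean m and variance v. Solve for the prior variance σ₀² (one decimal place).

For the Normal–Normal model with known σ², precisions add: τ_n = τ₀ + n/σ².
So 1/σ₀² = 1/5.1953 − 3/17.5 = 0.192482 − 0.171429 = 0.021053.
Hence σ₀² = 1/0.021053 ≈ 47.5.

σ₀² = 47.5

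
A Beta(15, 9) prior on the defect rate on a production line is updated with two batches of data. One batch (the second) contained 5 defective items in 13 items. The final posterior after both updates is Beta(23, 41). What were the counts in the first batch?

Sequential conjugate updates are equivalent to a single update on the pooled data, so total successes = posterior α − prior α and total failures = posterior β − prior β.
Total across both batches: 23−15=8 defective items, 41−9=32 good items.
Subtract the second batch: 8−5=3 defective items and 32−8=24 good items.

3 defective items and 24 good items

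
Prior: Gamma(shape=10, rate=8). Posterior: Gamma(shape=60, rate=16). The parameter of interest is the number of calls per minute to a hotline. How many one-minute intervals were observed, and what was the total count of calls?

n = 8 one-minute intervals with total 50 calls

A Gamma(α, β) prior (rate parametrization) on a Poisson rate with n observations summing to S gives posterior Gamma(α+S, β+n).
Matching: Σxᵢ = 60 − 10 = 50 and n = 16 − 8 = 8.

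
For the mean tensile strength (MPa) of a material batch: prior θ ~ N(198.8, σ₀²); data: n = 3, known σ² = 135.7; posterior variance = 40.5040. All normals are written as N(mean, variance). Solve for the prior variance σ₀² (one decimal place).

For the Normal–Normal model with known σ², precisions add: τ_n = τ₀ + n/σ².
So 1/σ₀² = 1/40.5040 − 3/135.7 = 0.024689 − 0.022108 = 0.002581.
Hence σ₀² = 1/0.002581 ≈ 387.4.

σ₀² = 387.4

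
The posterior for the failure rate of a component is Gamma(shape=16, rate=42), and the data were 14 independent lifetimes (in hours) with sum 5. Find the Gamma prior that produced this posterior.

Gamma–exponential conjugacy: posterior shape = α + n, posterior rate = β + Σtᵢ.
So α = 16 − 14 = 2 and β = 42 − 5 = 37.

Gamma(shape=2, rate=37)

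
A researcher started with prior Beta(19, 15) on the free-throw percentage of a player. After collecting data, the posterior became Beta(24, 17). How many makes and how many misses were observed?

Under Beta–binomial conjugacy the posterior parameters are (α+s, β+f).
So s = 24 − 19 = 5 and f = 17 − 15 = 2.

5 makes and 2 misses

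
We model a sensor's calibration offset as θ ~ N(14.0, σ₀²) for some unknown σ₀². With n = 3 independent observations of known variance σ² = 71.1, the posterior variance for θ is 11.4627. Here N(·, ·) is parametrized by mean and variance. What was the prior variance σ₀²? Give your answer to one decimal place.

σ₀² = 22.2

Posterior precision equals prior precision plus data precision: 1/σ_n² = 1/σ₀² + n/σ².
So 1/σ₀² = 1/11.4627 − 3/71.1 = 0.087239 − 0.042194 = 0.045045.
Hence σ₀² = 1/0.045045 ≈ 22.2.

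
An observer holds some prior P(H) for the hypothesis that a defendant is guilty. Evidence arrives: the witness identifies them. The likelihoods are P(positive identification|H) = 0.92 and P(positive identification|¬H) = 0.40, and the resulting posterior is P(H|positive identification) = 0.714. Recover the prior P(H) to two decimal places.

Bayes' rule in odds form gives O(H|E) = O(H)·[P(E|H)/P(E|¬H)], hence O(H) = O(H|E)/LR.
Posterior odds = 0.714/(1−0.714) = 2.4965. LR = 0.92/0.40 = 2.3000.
Prior odds = 2.4965/2.3000 = 1.0854, so P(H) = 1.0854/(1+1.0854) ≈ 0.52.

P(H) = 0.52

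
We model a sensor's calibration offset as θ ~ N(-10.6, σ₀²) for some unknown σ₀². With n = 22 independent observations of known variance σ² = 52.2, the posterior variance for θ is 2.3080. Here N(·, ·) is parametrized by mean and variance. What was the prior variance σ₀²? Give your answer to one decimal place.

σ₀² = 84.6

For the Normal–Normal model with known σ², precisions add: τ_n = τ₀ + n/σ².
So 1/σ₀² = 1/2.3080 − 22/52.2 = 0.433276 − 0.421456 = 0.011820.
Hence σ₀² = 1/0.011820 ≈ 84.6.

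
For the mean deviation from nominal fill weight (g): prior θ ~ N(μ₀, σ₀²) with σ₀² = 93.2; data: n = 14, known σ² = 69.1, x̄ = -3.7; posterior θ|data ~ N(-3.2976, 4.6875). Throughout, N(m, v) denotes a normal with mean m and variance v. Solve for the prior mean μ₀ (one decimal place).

With known observation variance, the Normal–Normal posterior has precision τ_n = τ₀ + n/σ² and mean μ_n = (τ₀μ₀ + (n/σ²)x̄)/τ_n.
Here τ₀ = 1/93.2 = 0.010730 and τ_data = 14/69.1 = 0.202605, so τ_n = 0.213335.
Rearranging for μ₀: μ₀ = (μ_n·τ_n − τ_data·x̄)/τ₀ = (-3.2976·0.213335 − 0.202605·-3.7) / 0.010730 = 0.046145/0.010730 ≈ 4.3.

μ₀ = 4.3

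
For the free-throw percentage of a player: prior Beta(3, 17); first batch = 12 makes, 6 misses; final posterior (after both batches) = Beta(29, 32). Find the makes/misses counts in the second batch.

14 makes and 9 misses

Because Beta–binomial updating is additive in the counts, the combined data contributed (α_post−α_prior, β_post−β_prior) successes and failures.
Total across both batches: 29−3=26 makes, 32−17=15 misses.
Subtract the first batch: 26−12=14 makes and 15−6=9 misses.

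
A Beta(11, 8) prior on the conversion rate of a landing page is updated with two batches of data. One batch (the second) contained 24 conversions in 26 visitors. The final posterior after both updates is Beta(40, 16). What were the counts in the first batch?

Because Beta–binomial updating is additive in the counts, the combined data contributed (α_post−α_prior, β_post−β_prior) successes and failures.
Total across both batches: 40−11=29 conversions, 16−8=8 bounces.
Subtract the second batch: 29−24=5 conversions and 8−2=6 bounces.

5 conversions and 6 bounces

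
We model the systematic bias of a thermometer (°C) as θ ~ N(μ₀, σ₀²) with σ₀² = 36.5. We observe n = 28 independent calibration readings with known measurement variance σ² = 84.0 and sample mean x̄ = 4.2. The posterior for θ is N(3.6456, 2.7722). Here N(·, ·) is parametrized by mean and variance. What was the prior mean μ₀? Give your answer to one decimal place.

μ₀ = -3.1

With known observation variance, the Normal–Normal posterior has precision τ_n = τ₀ + n/σ² and mean μ_n = (τ₀μ₀ + (n/σ²)x̄)/τ_n.
Here τ₀ = 1/36.5 = 0.027397 and τ_data = 28/84.0 = 0.333333, so τ_n = 0.360730.
Rearranging for μ₀: μ₀ = (μ_n·τ_n − τ_data·x̄)/τ₀ = (3.6456·0.360730 − 0.333333·4.2) / 0.027397 = -0.084921/0.027397 ≈ -3.1.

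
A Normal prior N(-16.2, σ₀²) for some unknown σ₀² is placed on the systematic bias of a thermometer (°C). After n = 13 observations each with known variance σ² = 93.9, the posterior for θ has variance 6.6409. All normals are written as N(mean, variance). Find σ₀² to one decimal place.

σ₀² = 82.4

For the Normal–Normal model with known σ², precisions add: τ_n = τ₀ + n/σ².
So 1/σ₀² = 1/6.6409 − 13/93.9 = 0.150582 − 0.138445 = 0.012137.
Hence σ₀² = 1/0.012137 ≈ 82.4.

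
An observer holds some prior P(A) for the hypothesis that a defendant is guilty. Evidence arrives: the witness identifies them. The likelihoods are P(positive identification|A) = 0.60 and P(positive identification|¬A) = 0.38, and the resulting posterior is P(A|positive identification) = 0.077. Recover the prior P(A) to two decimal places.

P(A) = 0.05

Bayes' rule in odds form gives O(A|E) = O(A)·[P(E|A)/P(E|¬A)], hence O(A) = O(A|E)/LR.
Posterior odds = 0.077/(1−0.077) = 0.0834. LR = 0.60/0.38 = 1.5789.
Prior odds = 0.0834/1.5789 = 0.0528, so P(A) = 0.0528/(1+0.0528) ≈ 0.05.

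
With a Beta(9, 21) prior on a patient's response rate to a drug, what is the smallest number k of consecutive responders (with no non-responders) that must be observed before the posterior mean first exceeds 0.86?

After k responders and 0 non-responders the posterior is Beta(9+k, 21), with mean (9+k)/(9+21+k).
Set (9+k)/(30+k) > 0.86 and solve: k > (0.86·30 − 9)/(1 − 0.86) = 120.000.
The smallest integer exceeding 120.000 is 121, and checking k=121: (130)/(151) = 0.8609 > 0.86.

k = 121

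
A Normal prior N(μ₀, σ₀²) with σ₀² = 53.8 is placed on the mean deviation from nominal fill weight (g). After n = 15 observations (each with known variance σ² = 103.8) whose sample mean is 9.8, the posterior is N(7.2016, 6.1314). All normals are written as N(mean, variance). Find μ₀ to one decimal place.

The posterior mean is a precision-weighted average: μ_n = (τ₀μ₀ + τ_data·x̄)/(τ₀+τ_data), with τ₀=1/σ₀² and τ_data=n/σ².
Here τ₀ = 1/53.8 = 0.018587 and τ_data = 15/103.8 = 0.144509, so τ_n = 0.163096.
Rearranging for μ₀: μ₀ = (μ_n·τ_n − τ_data·x̄)/τ₀ = (7.2016·0.163096 − 0.144509·9.8) / 0.018587 = -0.241636/0.018587 ≈ -13.0.

μ₀ = -13.0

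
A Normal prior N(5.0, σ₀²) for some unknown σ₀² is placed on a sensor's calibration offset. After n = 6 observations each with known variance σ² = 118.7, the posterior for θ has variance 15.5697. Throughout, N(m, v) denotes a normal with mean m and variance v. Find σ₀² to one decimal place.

σ₀² = 73.1

For the Normal–Normal model with known σ², precisions add: τ_n = τ₀ + n/σ².
So 1/σ₀² = 1/15.5697 − 6/118.7 = 0.064227 − 0.050548 = 0.013679.
Hence σ₀² = 1/0.013679 ≈ 73.1.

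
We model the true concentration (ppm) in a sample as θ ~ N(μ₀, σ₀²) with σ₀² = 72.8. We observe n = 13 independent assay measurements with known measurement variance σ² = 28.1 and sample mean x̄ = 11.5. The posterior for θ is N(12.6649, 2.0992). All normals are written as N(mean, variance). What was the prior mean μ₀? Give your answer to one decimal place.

μ₀ = 51.9

The posterior mean is a precision-weighted average: μ_n = (τ₀μ₀ + τ_data·x̄)/(τ₀+τ_data), with τ₀=1/σ₀² and τ_data=n/σ².
Here τ₀ = 1/72.8 = 0.013736 and τ_data = 13/28.1 = 0.462633, so τ_n = 0.476369.
Rearranging for μ₀: μ₀ = (μ_n·τ_n − τ_data·x̄)/τ₀ = (12.6649·0.476369 − 0.462633·11.5) / 0.013736 = 0.712886/0.013736 ≈ 51.9.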